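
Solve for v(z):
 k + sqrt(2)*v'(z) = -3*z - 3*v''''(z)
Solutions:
 v(z) = C1 + C4*exp(-2^(1/6)*3^(2/3)*z/3) - sqrt(2)*k*z/2 - 3*sqrt(2)*z^2/4 + (C2*sin(6^(1/6)*z/2) + C3*cos(6^(1/6)*z/2))*exp(2^(1/6)*3^(2/3)*z/6)


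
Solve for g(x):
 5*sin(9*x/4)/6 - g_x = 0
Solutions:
 g(x) = C1 - 10*cos(9*x/4)/27


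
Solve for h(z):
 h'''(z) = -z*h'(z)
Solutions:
 h(z) = C1 + Integral(C2*airyai(-z) + C3*airybi(-z), z)


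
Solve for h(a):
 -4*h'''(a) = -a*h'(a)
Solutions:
 h(a) = C1 + Integral(C2*airyai(2^(1/3)*a/2) + C3*airybi(2^(1/3)*a/2), a)


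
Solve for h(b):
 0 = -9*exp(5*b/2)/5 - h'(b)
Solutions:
 h(b) = C1 - 18*exp(5*b/2)/25


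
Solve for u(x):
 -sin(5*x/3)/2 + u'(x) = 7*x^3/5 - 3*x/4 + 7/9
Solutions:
 u(x) = C1 + 7*x^4/20 - 3*x^2/8 + 7*x/9 - 3*cos(5*x/3)/10


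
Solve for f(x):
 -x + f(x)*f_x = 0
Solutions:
 f(x) = -sqrt(C1 + x^2)
 f(x) = sqrt(C1 + x^2)


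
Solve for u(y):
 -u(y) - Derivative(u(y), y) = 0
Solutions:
 u(y) = C1*exp(-y)


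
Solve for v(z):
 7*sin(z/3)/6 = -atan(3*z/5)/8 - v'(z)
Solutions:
 v(z) = C1 - z*atan(3*z/5)/8 + 5*log(9*z^2 + 25)/48 + 7*cos(z/3)/2


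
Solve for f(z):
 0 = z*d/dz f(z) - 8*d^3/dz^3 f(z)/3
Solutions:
 f(z) = C1 + Integral(C2*airyai(3^(1/3)*z/2) + C3*airybi(3^(1/3)*z/2), z)


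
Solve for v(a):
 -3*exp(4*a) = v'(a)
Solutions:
 v(a) = C1 - 3*exp(4*a)/4


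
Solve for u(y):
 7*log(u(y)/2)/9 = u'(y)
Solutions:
 9*Integral(1/(-log(_y) + log(2)), (_y, u(y)))/7 = C1 - y


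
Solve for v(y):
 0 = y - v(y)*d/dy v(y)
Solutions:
 v(y) = -sqrt(C1 + y^2)
 v(y) = sqrt(C1 + y^2)


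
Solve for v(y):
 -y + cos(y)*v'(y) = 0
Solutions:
 v(y) = C1 + Integral(y/cos(y), y)


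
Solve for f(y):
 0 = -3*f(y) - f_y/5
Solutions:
 f(y) = C1*exp(-15*y)


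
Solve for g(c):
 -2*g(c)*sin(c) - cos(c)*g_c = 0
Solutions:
 g(c) = C1*cos(c)^2


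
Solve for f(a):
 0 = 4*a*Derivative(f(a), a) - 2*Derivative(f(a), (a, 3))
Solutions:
 f(a) = C1 + Integral(C2*airyai(2^(1/3)*a) + C3*airybi(2^(1/3)*a), a)


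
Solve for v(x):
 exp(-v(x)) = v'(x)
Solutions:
 v(x) = log(C1 + x)


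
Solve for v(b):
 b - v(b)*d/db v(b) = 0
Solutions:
 v(b) = -sqrt(C1 + b^2)
 v(b) = sqrt(C1 + b^2)


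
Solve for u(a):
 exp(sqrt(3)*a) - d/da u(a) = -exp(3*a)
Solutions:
 u(a) = C1 + exp(3*a)/3 + sqrt(3)*exp(sqrt(3)*a)/3


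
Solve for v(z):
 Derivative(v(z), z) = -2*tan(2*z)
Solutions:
 v(z) = C1 + log(cos(2*z))


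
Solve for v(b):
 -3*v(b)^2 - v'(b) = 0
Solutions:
 v(b) = 1/(C1 + 3*b)


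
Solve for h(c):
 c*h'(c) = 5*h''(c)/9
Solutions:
 h(c) = C1 + C2*erfi(3*sqrt(10)*c/10)


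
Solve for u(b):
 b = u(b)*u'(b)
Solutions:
 u(b) = -sqrt(C1 + b^2)
 u(b) = sqrt(C1 + b^2)


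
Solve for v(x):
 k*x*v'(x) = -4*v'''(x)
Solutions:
 v(x) = C1 + Integral(C2*airyai(2^(1/3)*x*(-k)^(1/3)/2) + C3*airybi(2^(1/3)*x*(-k)^(1/3)/2), x)


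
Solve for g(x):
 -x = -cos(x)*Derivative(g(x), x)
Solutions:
 g(x) = C1 + Integral(x/cos(x), x)


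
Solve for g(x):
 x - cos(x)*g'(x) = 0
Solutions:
 g(x) = C1 + Integral(x/cos(x), x)


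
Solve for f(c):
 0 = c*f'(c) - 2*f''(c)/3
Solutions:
 f(c) = C1 + C2*erfi(sqrt(3)*c/2)


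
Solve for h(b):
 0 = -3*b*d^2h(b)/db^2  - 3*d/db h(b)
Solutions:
 h(b) = C1 + C2*log(b)


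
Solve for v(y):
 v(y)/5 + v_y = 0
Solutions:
 v(y) = C1*exp(-y/5)


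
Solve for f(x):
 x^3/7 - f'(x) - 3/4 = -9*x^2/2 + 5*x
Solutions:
 f(x) = C1 + x^4/28 + 3*x^3/2 - 5*x^2/2 - 3*x/4


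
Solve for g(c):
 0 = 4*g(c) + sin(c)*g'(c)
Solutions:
 g(c) = C1*(cos(c)^2 + 2*cos(c) + 1)/(cos(c)^2 - 2*cos(c) + 1)


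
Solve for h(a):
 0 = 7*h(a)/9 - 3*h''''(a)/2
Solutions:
 h(a) = C1*exp(-42^(1/4)*a/3) + C2*exp(42^(1/4)*a/3) + C3*sin(42^(1/4)*a/3) + C4*cos(42^(1/4)*a/3)


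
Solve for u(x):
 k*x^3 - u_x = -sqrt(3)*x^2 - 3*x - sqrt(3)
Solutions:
 u(x) = C1 + k*x^4/4 + sqrt(3)*x^3/3 + 3*x^2/2 + sqrt(3)*x


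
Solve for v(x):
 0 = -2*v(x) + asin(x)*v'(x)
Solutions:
 v(x) = C1*exp(2*Integral(1/asin(x), x))


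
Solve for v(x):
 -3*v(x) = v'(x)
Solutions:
 v(x) = C1*exp(-3*x)


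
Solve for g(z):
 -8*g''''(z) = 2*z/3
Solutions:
 g(z) = C1 + C2*z + C3*z^2 + C4*z^3 - z^5/1440


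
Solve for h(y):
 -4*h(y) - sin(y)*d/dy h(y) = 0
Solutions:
 h(y) = C1*(cos(y)^2 + 2*cos(y) + 1)/(cos(y)^2 - 2*cos(y) + 1)


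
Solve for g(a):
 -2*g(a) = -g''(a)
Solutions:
 g(a) = C1*exp(-sqrt(2)*a) + C2*exp(sqrt(2)*a)


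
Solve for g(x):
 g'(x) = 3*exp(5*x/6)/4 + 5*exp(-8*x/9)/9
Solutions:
 g(x) = C1 + 9*exp(5*x/6)/10 - 5*exp(-8*x/9)/8


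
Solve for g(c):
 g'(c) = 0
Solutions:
 g(c) = C1


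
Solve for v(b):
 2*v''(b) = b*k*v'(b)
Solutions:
 v(b) = Piecewise((-sqrt(pi)*C1*erf(b*sqrt(-k)/2)/sqrt(-k) - C2, (k > 0) | (k < 0)), (-C1*b - C2, True))


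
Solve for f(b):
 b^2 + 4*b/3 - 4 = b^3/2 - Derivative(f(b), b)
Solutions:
 f(b) = C1 + b^4/8 - b^3/3 - 2*b^2/3 + 4*b


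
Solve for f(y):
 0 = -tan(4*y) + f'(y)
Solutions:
 f(y) = C1 - log(cos(4*y))/4


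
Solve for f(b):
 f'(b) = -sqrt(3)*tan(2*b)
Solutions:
 f(b) = C1 + sqrt(3)*log(cos(2*b))/2


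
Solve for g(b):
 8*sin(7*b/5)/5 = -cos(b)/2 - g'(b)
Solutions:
 g(b) = C1 - sin(b)/2 + 8*cos(7*b/5)/7


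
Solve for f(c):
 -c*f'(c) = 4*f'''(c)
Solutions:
 f(c) = C1 + Integral(C2*airyai(-2^(1/3)*c/2) + C3*airybi(-2^(1/3)*c/2), c)


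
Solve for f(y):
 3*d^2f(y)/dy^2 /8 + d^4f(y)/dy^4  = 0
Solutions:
 f(y) = C1 + C2*y + C3*sin(sqrt(6)*y/4) + C4*cos(sqrt(6)*y/4)


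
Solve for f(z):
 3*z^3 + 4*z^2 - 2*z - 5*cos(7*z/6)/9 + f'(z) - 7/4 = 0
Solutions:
 f(z) = C1 - 3*z^4/4 - 4*z^3/3 + z^2 + 7*z/4 + 10*sin(7*z/6)/21


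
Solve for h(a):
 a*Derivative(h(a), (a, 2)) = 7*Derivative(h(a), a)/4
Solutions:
 h(a) = C1 + C2*a^(11/4)


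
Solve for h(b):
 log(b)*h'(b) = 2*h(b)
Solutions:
 h(b) = C1*exp(2*li(b))


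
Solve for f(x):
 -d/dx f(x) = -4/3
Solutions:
 f(x) = C1 + 4*x/3


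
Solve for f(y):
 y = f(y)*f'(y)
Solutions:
 f(y) = -sqrt(C1 + y^2)
 f(y) = sqrt(C1 + y^2)


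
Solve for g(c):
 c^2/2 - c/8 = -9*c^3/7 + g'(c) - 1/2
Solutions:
 g(c) = C1 + 9*c^4/28 + c^3/6 - c^2/16 + c/2


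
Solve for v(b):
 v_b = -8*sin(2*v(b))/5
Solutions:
 8*b/5 + log(cos(2*v(b)) - 1)/4 - log(cos(2*v(b)) + 1)/4 = C1


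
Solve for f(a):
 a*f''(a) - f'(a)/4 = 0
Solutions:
 f(a) = C1 + C2*a^(5/4)


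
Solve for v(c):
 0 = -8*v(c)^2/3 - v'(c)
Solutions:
 v(c) = 3/(C1 + 8*c)


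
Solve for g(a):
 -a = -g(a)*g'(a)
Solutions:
 g(a) = -sqrt(C1 + a^2)
 g(a) = sqrt(C1 + a^2)


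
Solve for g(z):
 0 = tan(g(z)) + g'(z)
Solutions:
 g(z) = pi - asin(C1*exp(-z))
 g(z) = asin(C1*exp(-z))


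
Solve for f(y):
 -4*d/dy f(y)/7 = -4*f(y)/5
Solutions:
 f(y) = C1*exp(7*y/5)


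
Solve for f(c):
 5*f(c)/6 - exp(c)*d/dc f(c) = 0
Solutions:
 f(c) = C1*exp(-5*exp(-c)/6)


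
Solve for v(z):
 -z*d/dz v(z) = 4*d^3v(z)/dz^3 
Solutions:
 v(z) = C1 + Integral(C2*airyai(-2^(1/3)*z/2) + C3*airybi(-2^(1/3)*z/2), z)


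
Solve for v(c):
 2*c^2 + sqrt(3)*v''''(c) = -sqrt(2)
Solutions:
 v(c) = C1 + C2*c + C3*c^2 + C4*c^3 - sqrt(3)*c^6/540 - sqrt(6)*c^4/72


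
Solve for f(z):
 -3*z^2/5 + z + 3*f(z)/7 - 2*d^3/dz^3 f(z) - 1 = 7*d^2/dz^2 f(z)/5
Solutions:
 f(z) = C1*exp(-z*(343*7^(1/3)/(180*sqrt(9655) + 17849)^(1/3) + 98 + 7^(2/3)*(180*sqrt(9655) + 17849)^(1/3))/420)*sin(sqrt(3)*7^(1/3)*z*(-7^(1/3)*(180*sqrt(9655) + 17849)^(1/3) + 343/(180*sqrt(9655) + 17849)^(1/3))/420) + C2*exp(-z*(343*7^(1/3)/(180*sqrt(9655) + 17849)^(1/3) + 98 + 7^(2/3)*(180*sqrt(9655) + 17849)^(1/3))/420)*cos(sqrt(3)*7^(1/3)*z*(-7^(1/3)*(180*sqrt(9655) + 17849)^(1/3) + 343/(180*sqrt(9655) + 17849)^(1/3))/420) + C3*exp(z*(-49 + 343*7^(1/3)/(180*sqrt(9655) + 17849)^(1/3) + 7^(2/3)*(180*sqrt(9655) + 17849)^(1/3))/210) + 7*z^2/5 - 7*z/3 + 287/25


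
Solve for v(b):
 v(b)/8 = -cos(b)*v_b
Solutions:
 v(b) = C1*(sin(b) - 1)^(1/16)/(sin(b) + 1)^(1/16)


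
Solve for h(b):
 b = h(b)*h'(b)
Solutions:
 h(b) = -sqrt(C1 + b^2)
 h(b) = sqrt(C1 + b^2)


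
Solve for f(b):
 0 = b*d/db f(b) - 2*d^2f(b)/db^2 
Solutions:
 f(b) = C1 + C2*erfi(b/2)


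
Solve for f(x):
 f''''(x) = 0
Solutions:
 f(x) = C1 + C2*x + C3*x^2 + C4*x^3


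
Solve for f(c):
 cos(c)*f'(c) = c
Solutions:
 f(c) = C1 + Integral(c/cos(c), c)


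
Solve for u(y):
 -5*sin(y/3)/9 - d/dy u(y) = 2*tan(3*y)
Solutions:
 u(y) = C1 + 2*log(cos(3*y))/3 + 5*cos(y/3)/3


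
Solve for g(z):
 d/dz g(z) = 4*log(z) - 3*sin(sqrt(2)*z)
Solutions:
 g(z) = C1 + 4*z*log(z) - 4*z + 3*sqrt(2)*cos(sqrt(2)*z)/2


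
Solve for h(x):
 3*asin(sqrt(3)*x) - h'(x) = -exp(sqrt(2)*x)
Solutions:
 h(x) = C1 + 3*x*asin(sqrt(3)*x) + sqrt(3)*sqrt(1 - 3*x^2) + sqrt(2)*exp(sqrt(2)*x)/2


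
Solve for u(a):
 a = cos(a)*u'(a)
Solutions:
 u(a) = C1 + Integral(a/cos(a), a)


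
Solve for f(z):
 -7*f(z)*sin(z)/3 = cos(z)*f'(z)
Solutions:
 f(z) = C1*cos(z)^(7/3)


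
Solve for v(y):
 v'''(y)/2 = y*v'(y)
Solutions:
 v(y) = C1 + Integral(C2*airyai(2^(1/3)*y) + C3*airybi(2^(1/3)*y), y)


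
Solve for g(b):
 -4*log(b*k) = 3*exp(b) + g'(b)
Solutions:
 g(b) = C1 - 4*b*log(b*k) + 4*b - 3*exp(b)


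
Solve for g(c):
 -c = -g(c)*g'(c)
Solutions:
 g(c) = -sqrt(C1 + c^2)
 g(c) = sqrt(C1 + c^2)


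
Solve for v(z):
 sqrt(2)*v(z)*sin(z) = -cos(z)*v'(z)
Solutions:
 v(z) = C1*cos(z)^(sqrt(2))


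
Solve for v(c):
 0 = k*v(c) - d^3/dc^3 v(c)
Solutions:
 v(c) = C1*exp(c*k^(1/3)) + C2*exp(c*k^(1/3)*(-1 + sqrt(3)*I)/2) + C3*exp(-c*k^(1/3)*(1 + sqrt(3)*I)/2)


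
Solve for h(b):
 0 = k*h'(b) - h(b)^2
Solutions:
 h(b) = -k/(C1*k + b)


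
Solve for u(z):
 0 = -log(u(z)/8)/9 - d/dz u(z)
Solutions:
 -9*Integral(1/(-log(_y) + 3*log(2)), (_y, u(z))) = C1 - z


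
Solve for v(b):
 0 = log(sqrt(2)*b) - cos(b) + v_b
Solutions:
 v(b) = C1 - b*log(b) - b*log(2)/2 + b + sin(b)


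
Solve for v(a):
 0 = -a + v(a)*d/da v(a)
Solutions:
 v(a) = -sqrt(C1 + a^2)
 v(a) = sqrt(C1 + a^2)


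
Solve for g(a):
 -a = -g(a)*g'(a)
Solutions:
 g(a) = -sqrt(C1 + a^2)
 g(a) = sqrt(C1 + a^2)


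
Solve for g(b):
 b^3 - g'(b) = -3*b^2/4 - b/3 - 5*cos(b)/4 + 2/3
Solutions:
 g(b) = C1 + b^4/4 + b^3/4 + b^2/6 - 2*b/3 + 5*sin(b)/4


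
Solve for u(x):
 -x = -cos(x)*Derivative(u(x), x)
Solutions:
 u(x) = C1 + Integral(x/cos(x), x)


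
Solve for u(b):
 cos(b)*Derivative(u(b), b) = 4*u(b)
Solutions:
 u(b) = C1*(sin(b)^2 + 2*sin(b) + 1)/(sin(b)^2 - 2*sin(b) + 1)


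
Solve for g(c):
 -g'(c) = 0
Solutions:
 g(c) = C1


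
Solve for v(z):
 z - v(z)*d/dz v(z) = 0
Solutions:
 v(z) = -sqrt(C1 + z^2)
 v(z) = sqrt(C1 + z^2)


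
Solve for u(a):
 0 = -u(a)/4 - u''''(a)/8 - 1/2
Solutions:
 u(a) = (C1*sin(2^(3/4)*a/2) + C2*cos(2^(3/4)*a/2))*exp(-2^(3/4)*a/2) + (C3*sin(2^(3/4)*a/2) + C4*cos(2^(3/4)*a/2))*exp(2^(3/4)*a/2) - 2


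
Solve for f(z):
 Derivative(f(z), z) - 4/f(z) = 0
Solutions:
 f(z) = -sqrt(C1 + 8*z)
 f(z) = sqrt(C1 + 8*z)


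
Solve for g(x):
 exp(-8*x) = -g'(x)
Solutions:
 g(x) = C1 + exp(-8*x)/8


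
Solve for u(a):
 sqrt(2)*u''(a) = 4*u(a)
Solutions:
 u(a) = C1*exp(-2^(3/4)*a) + C2*exp(2^(3/4)*a)


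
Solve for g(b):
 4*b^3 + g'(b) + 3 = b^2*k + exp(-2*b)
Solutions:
 g(b) = C1 - b^4 + b^3*k/3 - 3*b - exp(-2*b)/2


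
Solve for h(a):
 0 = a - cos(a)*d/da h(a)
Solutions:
 h(a) = C1 + Integral(a/cos(a), a)


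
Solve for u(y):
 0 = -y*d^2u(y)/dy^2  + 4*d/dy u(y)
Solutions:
 u(y) = C1 + C2*y^5


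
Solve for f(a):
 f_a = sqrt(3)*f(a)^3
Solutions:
 f(a) = -sqrt(2)*sqrt(-1/(C1 + sqrt(3)*a))/2
 f(a) = sqrt(2)*sqrt(-1/(C1 + sqrt(3)*a))/2


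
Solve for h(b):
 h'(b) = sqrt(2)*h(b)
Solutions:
 h(b) = C1*exp(sqrt(2)*b)


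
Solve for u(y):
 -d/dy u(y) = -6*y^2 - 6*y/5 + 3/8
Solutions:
 u(y) = C1 + 2*y^3 + 3*y^2/5 - 3*y/8


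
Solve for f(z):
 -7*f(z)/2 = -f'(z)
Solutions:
 f(z) = C1*exp(7*z/2)


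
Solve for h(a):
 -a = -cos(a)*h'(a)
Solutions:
 h(a) = C1 + Integral(a/cos(a), a)


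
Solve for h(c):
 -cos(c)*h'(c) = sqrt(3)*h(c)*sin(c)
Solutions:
 h(c) = C1*cos(c)^(sqrt(3))


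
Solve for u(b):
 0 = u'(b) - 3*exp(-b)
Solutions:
 u(b) = C1 - 3*exp(-b)


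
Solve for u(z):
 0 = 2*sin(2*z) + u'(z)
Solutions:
 u(z) = C1 + cos(2*z)


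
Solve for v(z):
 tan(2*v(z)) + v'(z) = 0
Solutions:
 v(z) = -asin(C1*exp(-2*z))/2 + pi/2
 v(z) = asin(C1*exp(-2*z))/2


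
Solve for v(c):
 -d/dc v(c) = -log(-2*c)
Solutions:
 v(c) = C1 + c*log(-c) + c*(-1 + log(2))


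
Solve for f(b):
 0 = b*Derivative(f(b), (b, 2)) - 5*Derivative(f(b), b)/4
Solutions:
 f(b) = C1 + C2*b^(9/4)


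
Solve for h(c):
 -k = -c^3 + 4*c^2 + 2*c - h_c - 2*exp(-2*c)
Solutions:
 h(c) = C1 - c^4/4 + 4*c^3/3 + c^2 + c*k + exp(-2*c)


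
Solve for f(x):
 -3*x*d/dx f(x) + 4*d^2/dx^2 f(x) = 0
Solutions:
 f(x) = C1 + C2*erfi(sqrt(6)*x/4)


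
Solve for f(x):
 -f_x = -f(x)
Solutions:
 f(x) = C1*exp(x)


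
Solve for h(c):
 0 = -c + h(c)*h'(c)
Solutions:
 h(c) = -sqrt(C1 + c^2)
 h(c) = sqrt(C1 + c^2)


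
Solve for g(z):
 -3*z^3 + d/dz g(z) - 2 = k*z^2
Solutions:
 g(z) = C1 + k*z^3/3 + 3*z^4/4 + 2*z


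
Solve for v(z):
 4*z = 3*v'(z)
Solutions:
 v(z) = C1 + 2*z^2/3


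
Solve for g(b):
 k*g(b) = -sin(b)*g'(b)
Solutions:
 g(b) = C1*exp(k*(-log(cos(b) - 1) + log(cos(b) + 1))/2)


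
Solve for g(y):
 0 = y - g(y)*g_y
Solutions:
 g(y) = -sqrt(C1 + y^2)
 g(y) = sqrt(C1 + y^2)


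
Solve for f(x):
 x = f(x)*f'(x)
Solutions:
 f(x) = -sqrt(C1 + x^2)
 f(x) = sqrt(C1 + x^2)


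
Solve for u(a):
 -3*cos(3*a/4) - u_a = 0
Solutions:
 u(a) = C1 - 4*sin(3*a/4)


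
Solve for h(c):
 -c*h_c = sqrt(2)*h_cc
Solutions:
 h(c) = C1 + C2*erf(2^(1/4)*c/2)


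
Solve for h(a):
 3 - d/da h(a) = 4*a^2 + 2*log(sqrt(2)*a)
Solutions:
 h(a) = C1 - 4*a^3/3 - 2*a*log(a) - a*log(2) + 5*a


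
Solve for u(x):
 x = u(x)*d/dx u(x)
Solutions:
 u(x) = -sqrt(C1 + x^2)
 u(x) = sqrt(C1 + x^2)


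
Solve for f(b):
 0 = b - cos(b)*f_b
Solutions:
 f(b) = C1 + Integral(b/cos(b), b)


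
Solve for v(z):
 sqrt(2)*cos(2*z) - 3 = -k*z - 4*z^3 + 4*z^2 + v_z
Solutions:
 v(z) = C1 + k*z^2/2 + z^4 - 4*z^3/3 - 3*z + sqrt(2)*sin(2*z)/2


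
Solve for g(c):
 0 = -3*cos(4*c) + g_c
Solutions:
 g(c) = C1 + 3*sin(4*c)/4


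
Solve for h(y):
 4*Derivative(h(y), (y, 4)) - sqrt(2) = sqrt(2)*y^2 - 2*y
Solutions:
 h(y) = C1 + C2*y + C3*y^2 + C4*y^3 + sqrt(2)*y^6/1440 - y^5/240 + sqrt(2)*y^4/96


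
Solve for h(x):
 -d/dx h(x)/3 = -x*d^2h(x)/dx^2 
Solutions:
 h(x) = C1 + C2*x^(4/3)


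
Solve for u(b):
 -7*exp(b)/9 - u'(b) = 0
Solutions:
 u(b) = C1 - 7*exp(b)/9


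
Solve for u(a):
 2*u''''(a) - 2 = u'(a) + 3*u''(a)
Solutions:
 u(a) = C1 + C2*exp(-a) + C3*exp(a*(1 - sqrt(3))/2) + C4*exp(a*(1 + sqrt(3))/2) - 2*a


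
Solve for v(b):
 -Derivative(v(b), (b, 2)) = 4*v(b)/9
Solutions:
 v(b) = C1*sin(2*b/3) + C2*cos(2*b/3)


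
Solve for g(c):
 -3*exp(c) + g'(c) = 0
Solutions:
 g(c) = C1 + 3*exp(c)


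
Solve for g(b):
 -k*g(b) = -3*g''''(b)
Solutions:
 g(b) = C1*exp(-3^(3/4)*b*k^(1/4)/3) + C2*exp(3^(3/4)*b*k^(1/4)/3) + C3*exp(-3^(3/4)*I*b*k^(1/4)/3) + C4*exp(3^(3/4)*I*b*k^(1/4)/3)


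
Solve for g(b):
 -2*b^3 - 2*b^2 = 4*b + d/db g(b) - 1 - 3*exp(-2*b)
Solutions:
 g(b) = C1 - b^4/2 - 2*b^3/3 - 2*b^2 + b - 3*exp(-2*b)/2


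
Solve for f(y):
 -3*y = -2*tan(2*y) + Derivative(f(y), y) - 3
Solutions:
 f(y) = C1 - 3*y^2/2 + 3*y - log(cos(2*y))


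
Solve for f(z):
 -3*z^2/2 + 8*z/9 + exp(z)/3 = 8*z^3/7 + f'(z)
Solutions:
 f(z) = C1 - 2*z^4/7 - z^3/2 + 4*z^2/9 + exp(z)/3


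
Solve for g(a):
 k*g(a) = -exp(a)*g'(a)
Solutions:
 g(a) = C1*exp(k*exp(-a))


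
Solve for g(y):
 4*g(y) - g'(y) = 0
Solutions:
 g(y) = C1*exp(4*y)


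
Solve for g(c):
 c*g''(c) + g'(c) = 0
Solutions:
 g(c) = C1 + C2*log(c)


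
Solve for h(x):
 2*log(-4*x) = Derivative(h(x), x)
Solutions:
 h(x) = C1 + 2*x*log(-x) + 2*x*(-1 + 2*log(2))


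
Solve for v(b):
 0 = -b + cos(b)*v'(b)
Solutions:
 v(b) = C1 + Integral(b/cos(b), b)


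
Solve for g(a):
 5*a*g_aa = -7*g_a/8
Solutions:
 g(a) = C1 + C2*a^(33/40)


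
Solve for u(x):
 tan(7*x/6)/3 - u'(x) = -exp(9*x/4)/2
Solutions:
 u(x) = C1 + 2*exp(9*x/4)/9 - 2*log(cos(7*x/6))/7


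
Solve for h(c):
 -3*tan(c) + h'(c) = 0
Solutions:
 h(c) = C1 - 3*log(cos(c))


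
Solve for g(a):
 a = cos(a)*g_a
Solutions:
 g(a) = C1 + Integral(a/cos(a), a)


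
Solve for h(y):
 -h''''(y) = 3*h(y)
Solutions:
 h(y) = (C1*sin(sqrt(2)*3^(1/4)*y/2) + C2*cos(sqrt(2)*3^(1/4)*y/2))*exp(-sqrt(2)*3^(1/4)*y/2) + (C3*sin(sqrt(2)*3^(1/4)*y/2) + C4*cos(sqrt(2)*3^(1/4)*y/2))*exp(sqrt(2)*3^(1/4)*y/2)


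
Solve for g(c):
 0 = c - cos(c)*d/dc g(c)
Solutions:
 g(c) = C1 + Integral(c/cos(c), c)


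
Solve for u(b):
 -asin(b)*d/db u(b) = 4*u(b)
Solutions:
 u(b) = C1*exp(-4*Integral(1/asin(b), b))


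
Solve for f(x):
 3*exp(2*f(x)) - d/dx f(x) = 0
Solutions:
 f(x) = log(-sqrt(-1/(C1 + 3*x))) - log(2)/2
 f(x) = log(-1/(C1 + 3*x))/2 - log(2)/2


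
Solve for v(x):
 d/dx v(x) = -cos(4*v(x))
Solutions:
 v(x) = -asin((C1 + exp(8*x))/(C1 - exp(8*x)))/4 + pi/4
 v(x) = asin((C1 + exp(8*x))/(C1 - exp(8*x)))/4


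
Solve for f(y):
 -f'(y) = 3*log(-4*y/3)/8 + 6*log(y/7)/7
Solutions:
 f(y) = C1 - 69*y*log(y)/56 + 3*y*(-14*log(2) + 7*log(3) + 23 + 16*log(7) - 7*I*pi)/56


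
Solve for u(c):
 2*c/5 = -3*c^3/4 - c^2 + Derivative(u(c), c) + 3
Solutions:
 u(c) = C1 + 3*c^4/16 + c^3/3 + c^2/5 - 3*c


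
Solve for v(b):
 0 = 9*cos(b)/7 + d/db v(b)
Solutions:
 v(b) = C1 - 9*sin(b)/7


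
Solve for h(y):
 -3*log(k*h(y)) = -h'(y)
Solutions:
 li(k*h(y))/k = C1 + 3*y


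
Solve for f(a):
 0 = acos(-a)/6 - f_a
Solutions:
 f(a) = C1 + a*acos(-a)/6 + sqrt(1 - a^2)/6


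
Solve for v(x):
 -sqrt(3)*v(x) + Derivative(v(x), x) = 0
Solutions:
 v(x) = C1*exp(sqrt(3)*x)


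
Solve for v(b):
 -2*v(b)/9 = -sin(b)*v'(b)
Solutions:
 v(b) = C1*(cos(b) - 1)^(1/9)/(cos(b) + 1)^(1/9)


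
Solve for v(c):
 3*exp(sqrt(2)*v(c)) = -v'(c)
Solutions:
 v(c) = sqrt(2)*(2*log(1/(C1 + 3*c)) - log(2))/4


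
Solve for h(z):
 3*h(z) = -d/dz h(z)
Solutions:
 h(z) = C1*exp(-3*z)


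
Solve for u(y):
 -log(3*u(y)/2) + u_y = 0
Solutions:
 Integral(1/(-log(_y) - log(3) + log(2)), (_y, u(y))) = C1 - y


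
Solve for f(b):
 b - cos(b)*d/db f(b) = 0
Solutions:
 f(b) = C1 + Integral(b/cos(b), b)


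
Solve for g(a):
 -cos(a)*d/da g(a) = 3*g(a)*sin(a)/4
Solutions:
 g(a) = C1*cos(a)^(3/4)


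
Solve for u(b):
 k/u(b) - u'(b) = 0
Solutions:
 u(b) = -sqrt(C1 + 2*b*k)
 u(b) = sqrt(C1 + 2*b*k)


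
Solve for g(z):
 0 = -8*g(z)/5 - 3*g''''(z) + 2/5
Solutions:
 g(z) = (C1*sin(15^(3/4)*2^(1/4)*z/15) + C2*cos(15^(3/4)*2^(1/4)*z/15))*exp(-15^(3/4)*2^(1/4)*z/15) + (C3*sin(15^(3/4)*2^(1/4)*z/15) + C4*cos(15^(3/4)*2^(1/4)*z/15))*exp(15^(3/4)*2^(1/4)*z/15) + 1/4


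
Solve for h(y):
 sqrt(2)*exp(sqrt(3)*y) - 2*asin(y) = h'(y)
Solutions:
 h(y) = C1 - 2*y*asin(y) - 2*sqrt(1 - y^2) + sqrt(6)*exp(sqrt(3)*y)/3


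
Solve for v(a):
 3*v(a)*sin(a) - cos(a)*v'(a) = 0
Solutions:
 v(a) = C1/cos(a)^3


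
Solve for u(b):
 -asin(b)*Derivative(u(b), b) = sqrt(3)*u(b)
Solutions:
 u(b) = C1*exp(-sqrt(3)*Integral(1/asin(b), b))


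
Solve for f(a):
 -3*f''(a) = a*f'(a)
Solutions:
 f(a) = C1 + C2*erf(sqrt(6)*a/6)


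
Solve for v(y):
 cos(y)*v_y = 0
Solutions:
 v(y) = C1


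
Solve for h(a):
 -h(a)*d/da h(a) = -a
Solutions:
 h(a) = -sqrt(C1 + a^2)
 h(a) = sqrt(C1 + a^2)


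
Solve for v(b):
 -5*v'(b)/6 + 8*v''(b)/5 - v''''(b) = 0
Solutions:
 v(b) = C1 + C2*exp(30^(1/3)*b*(16*30^(1/3)/(13*sqrt(105) + 375)^(1/3) + (13*sqrt(105) + 375)^(1/3))/60)*sin(10^(1/3)*3^(1/6)*b*(-3^(2/3)*(13*sqrt(105) + 375)^(1/3) + 48*10^(1/3)/(13*sqrt(105) + 375)^(1/3))/60) + C3*exp(30^(1/3)*b*(16*30^(1/3)/(13*sqrt(105) + 375)^(1/3) + (13*sqrt(105) + 375)^(1/3))/60)*cos(10^(1/3)*3^(1/6)*b*(-3^(2/3)*(13*sqrt(105) + 375)^(1/3) + 48*10^(1/3)/(13*sqrt(105) + 375)^(1/3))/60) + C4*exp(-30^(1/3)*b*(16*30^(1/3)/(13*sqrt(105) + 375)^(1/3) + (13*sqrt(105) + 375)^(1/3))/30)


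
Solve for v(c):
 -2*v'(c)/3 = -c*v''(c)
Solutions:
 v(c) = C1 + C2*c^(5/3)


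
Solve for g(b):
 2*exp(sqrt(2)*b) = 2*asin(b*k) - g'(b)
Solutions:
 g(b) = C1 + 2*Piecewise((b*asin(b*k) + sqrt(-b^2*k^2 + 1)/k, Ne(k, 0)), (0, True)) - sqrt(2)*exp(sqrt(2)*b)


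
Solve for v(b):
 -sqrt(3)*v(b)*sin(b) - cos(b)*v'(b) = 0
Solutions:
 v(b) = C1*cos(b)^(sqrt(3))


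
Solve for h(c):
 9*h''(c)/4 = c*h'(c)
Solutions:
 h(c) = C1 + C2*erfi(sqrt(2)*c/3)


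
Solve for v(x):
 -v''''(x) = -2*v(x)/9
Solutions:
 v(x) = C1*exp(-2^(1/4)*sqrt(3)*x/3) + C2*exp(2^(1/4)*sqrt(3)*x/3) + C3*sin(2^(1/4)*sqrt(3)*x/3) + C4*cos(2^(1/4)*sqrt(3)*x/3)


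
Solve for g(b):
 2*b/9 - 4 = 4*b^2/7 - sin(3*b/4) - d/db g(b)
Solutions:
 g(b) = C1 + 4*b^3/21 - b^2/9 + 4*b + 4*cos(3*b/4)/3


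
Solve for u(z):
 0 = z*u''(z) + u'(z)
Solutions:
 u(z) = C1 + C2*log(z)


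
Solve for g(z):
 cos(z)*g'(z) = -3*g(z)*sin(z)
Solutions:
 g(z) = C1*cos(z)^3


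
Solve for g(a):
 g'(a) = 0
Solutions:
 g(a) = C1


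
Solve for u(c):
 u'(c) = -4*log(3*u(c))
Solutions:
 Integral(1/(log(_y) + log(3)), (_y, u(c)))/4 = C1 - c


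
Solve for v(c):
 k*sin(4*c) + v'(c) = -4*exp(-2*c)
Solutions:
 v(c) = C1 + k*cos(4*c)/4 + 2*exp(-2*c)


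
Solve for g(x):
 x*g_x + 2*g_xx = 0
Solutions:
 g(x) = C1 + C2*erf(x/2)


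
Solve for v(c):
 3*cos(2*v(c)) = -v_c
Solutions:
 v(c) = -asin((C1 + exp(12*c))/(C1 - exp(12*c)))/2 + pi/2
 v(c) = asin((C1 + exp(12*c))/(C1 - exp(12*c)))/2


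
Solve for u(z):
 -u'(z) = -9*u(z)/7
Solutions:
 u(z) = C1*exp(9*z/7)


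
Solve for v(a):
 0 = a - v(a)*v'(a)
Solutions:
 v(a) = -sqrt(C1 + a^2)
 v(a) = sqrt(C1 + a^2)


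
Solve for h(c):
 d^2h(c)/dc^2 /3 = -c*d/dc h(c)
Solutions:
 h(c) = C1 + C2*erf(sqrt(6)*c/2)


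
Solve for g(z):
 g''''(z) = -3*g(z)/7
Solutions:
 g(z) = (C1*sin(sqrt(2)*3^(1/4)*7^(3/4)*z/14) + C2*cos(sqrt(2)*3^(1/4)*7^(3/4)*z/14))*exp(-sqrt(2)*3^(1/4)*7^(3/4)*z/14) + (C3*sin(sqrt(2)*3^(1/4)*7^(3/4)*z/14) + C4*cos(sqrt(2)*3^(1/4)*7^(3/4)*z/14))*exp(sqrt(2)*3^(1/4)*7^(3/4)*z/14)


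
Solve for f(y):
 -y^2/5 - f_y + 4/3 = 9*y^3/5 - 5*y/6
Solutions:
 f(y) = C1 - 9*y^4/20 - y^3/15 + 5*y^2/12 + 4*y/3


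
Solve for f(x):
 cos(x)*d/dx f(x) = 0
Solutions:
 f(x) = C1


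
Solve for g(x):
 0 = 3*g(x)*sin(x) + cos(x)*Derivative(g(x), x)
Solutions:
 g(x) = C1*cos(x)^3


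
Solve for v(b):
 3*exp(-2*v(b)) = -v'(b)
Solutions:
 v(b) = log(-sqrt(C1 - 6*b))
 v(b) = log(C1 - 6*b)/2


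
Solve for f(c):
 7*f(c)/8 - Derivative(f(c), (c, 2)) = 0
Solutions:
 f(c) = C1*exp(-sqrt(14)*c/4) + C2*exp(sqrt(14)*c/4)


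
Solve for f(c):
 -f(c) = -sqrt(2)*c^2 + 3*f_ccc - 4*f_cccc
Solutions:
 f(c) = C1*exp(c*(-2 - 11/(199 + 6*sqrt(1137))^(1/3) + (199 + 6*sqrt(1137))^(1/3))/24)*sin(sqrt(3)*c*(11/(199 + 6*sqrt(1137))^(1/3) + (199 + 6*sqrt(1137))^(1/3))/24) + C2*exp(c*(-2 - 11/(199 + 6*sqrt(1137))^(1/3) + (199 + 6*sqrt(1137))^(1/3))/24)*cos(sqrt(3)*c*(11/(199 + 6*sqrt(1137))^(1/3) + (199 + 6*sqrt(1137))^(1/3))/24) + C3*exp(c) + C4*exp(c*(-(199 + 6*sqrt(1137))^(1/3) - 1 + 11/(199 + 6*sqrt(1137))^(1/3))/12) + sqrt(2)*c^2


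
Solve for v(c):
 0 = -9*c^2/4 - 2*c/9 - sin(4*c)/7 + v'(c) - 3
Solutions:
 v(c) = C1 + 3*c^3/4 + c^2/9 + 3*c - cos(4*c)/28


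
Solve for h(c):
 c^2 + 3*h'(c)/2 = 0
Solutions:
 h(c) = C1 - 2*c^3/9


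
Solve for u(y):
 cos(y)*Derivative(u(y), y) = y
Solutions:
 u(y) = C1 + Integral(y/cos(y), y)


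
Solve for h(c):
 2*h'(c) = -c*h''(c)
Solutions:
 h(c) = C1 + C2/c


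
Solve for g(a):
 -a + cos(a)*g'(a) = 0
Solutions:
 g(a) = C1 + Integral(a/cos(a), a)


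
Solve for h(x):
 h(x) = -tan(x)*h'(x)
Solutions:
 h(x) = C1/sin(x)


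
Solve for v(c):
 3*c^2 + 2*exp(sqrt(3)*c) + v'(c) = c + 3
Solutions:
 v(c) = C1 - c^3 + c^2/2 + 3*c - 2*sqrt(3)*exp(sqrt(3)*c)/3


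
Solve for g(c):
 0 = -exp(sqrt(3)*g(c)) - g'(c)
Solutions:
 g(c) = sqrt(3)*(2*log(1/(C1 + c)) - log(3))/6


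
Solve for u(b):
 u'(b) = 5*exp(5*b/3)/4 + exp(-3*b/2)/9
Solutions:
 u(b) = C1 + 3*exp(5*b/3)/4 - 2*exp(-3*b/2)/27


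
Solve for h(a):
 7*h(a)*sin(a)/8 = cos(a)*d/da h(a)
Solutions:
 h(a) = C1/cos(a)^(7/8)


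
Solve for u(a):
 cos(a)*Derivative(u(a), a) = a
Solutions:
 u(a) = C1 + Integral(a/cos(a), a)


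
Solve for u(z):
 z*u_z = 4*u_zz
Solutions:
 u(z) = C1 + C2*erfi(sqrt(2)*z/4)


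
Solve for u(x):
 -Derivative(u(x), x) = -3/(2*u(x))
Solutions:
 u(x) = -sqrt(C1 + 3*x)
 u(x) = sqrt(C1 + 3*x)


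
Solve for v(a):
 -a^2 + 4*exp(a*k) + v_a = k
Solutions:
 v(a) = C1 + a^3/3 + a*k - 4*exp(a*k)/k


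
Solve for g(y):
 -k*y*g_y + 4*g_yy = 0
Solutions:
 g(y) = Piecewise((-sqrt(2)*sqrt(pi)*C1*erf(sqrt(2)*y*sqrt(-k)/4)/sqrt(-k) - C2, (k > 0) | (k < 0)), (-C1*y - C2, True))


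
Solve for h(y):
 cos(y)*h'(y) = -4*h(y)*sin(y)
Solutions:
 h(y) = C1*cos(y)^4


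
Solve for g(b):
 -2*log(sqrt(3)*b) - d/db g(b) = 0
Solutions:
 g(b) = C1 - 2*b*log(b) - b*log(3) + 2*b


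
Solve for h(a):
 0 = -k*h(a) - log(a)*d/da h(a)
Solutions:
 h(a) = C1*exp(-k*li(a))


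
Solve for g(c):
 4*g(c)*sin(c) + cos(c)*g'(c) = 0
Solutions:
 g(c) = C1*cos(c)^4


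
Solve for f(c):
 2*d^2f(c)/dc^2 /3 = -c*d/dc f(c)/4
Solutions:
 f(c) = C1 + C2*erf(sqrt(3)*c/4)


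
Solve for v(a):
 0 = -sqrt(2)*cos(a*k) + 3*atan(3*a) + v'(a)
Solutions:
 v(a) = C1 - 3*a*atan(3*a) + sqrt(2)*Piecewise((sin(a*k)/k, Ne(k, 0)), (a, True)) + log(9*a^2 + 1)/2


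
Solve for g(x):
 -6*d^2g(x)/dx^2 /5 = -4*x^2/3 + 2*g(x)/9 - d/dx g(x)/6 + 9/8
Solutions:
 g(x) = 6*x^2 + 9*x + (C1*sin(sqrt(935)*x/72) + C2*cos(sqrt(935)*x/72))*exp(5*x/72) - 5049/80


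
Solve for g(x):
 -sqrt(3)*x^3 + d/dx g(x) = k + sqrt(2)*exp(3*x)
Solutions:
 g(x) = C1 + k*x + sqrt(3)*x^4/4 + sqrt(2)*exp(3*x)/3


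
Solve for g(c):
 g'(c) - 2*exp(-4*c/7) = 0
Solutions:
 g(c) = C1 - 7*exp(-4*c/7)/2


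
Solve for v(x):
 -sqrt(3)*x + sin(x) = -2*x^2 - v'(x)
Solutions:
 v(x) = C1 - 2*x^3/3 + sqrt(3)*x^2/2 + cos(x)


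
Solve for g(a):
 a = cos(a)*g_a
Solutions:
 g(a) = C1 + Integral(a/cos(a), a)


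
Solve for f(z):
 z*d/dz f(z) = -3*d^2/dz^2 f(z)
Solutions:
 f(z) = C1 + C2*erf(sqrt(6)*z/6)


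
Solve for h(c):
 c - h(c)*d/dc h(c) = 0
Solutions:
 h(c) = -sqrt(C1 + c^2)
 h(c) = sqrt(C1 + c^2)


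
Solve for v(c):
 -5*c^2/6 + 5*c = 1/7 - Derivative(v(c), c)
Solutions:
 v(c) = C1 + 5*c^3/18 - 5*c^2/2 + c/7


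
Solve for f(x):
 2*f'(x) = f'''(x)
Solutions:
 f(x) = C1 + C2*exp(-sqrt(2)*x) + C3*exp(sqrt(2)*x)


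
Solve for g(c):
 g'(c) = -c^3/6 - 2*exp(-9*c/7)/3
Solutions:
 g(c) = C1 - c^4/24 + 14*exp(-9*c/7)/27


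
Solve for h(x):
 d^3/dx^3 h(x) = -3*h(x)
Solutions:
 h(x) = C3*exp(-3^(1/3)*x) + (C1*sin(3^(5/6)*x/2) + C2*cos(3^(5/6)*x/2))*exp(3^(1/3)*x/2)


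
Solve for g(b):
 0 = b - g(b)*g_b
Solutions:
 g(b) = -sqrt(C1 + b^2)
 g(b) = sqrt(C1 + b^2)


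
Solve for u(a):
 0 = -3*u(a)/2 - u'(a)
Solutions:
 u(a) = C1*exp(-3*a/2)


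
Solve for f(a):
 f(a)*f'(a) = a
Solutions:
 f(a) = -sqrt(C1 + a^2)
 f(a) = sqrt(C1 + a^2)


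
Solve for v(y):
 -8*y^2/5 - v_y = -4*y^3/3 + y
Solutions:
 v(y) = C1 + y^4/3 - 8*y^3/15 - y^2/2


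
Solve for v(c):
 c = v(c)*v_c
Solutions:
 v(c) = -sqrt(C1 + c^2)
 v(c) = sqrt(C1 + c^2)


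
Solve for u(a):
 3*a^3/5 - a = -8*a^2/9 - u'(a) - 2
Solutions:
 u(a) = C1 - 3*a^4/20 - 8*a^3/27 + a^2/2 - 2*a


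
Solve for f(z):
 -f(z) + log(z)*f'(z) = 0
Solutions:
 f(z) = C1*exp(li(z))


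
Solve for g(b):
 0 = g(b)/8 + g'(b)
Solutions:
 g(b) = C1*exp(-b/8)


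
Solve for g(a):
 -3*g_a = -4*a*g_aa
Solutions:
 g(a) = C1 + C2*a^(7/4)


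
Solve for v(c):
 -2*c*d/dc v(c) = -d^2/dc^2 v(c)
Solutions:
 v(c) = C1 + C2*erfi(c)


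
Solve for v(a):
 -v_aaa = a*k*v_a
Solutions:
 v(a) = C1 + Integral(C2*airyai(a*(-k)^(1/3)) + C3*airybi(a*(-k)^(1/3)), a)


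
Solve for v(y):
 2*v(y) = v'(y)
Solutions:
 v(y) = C1*exp(2*y)


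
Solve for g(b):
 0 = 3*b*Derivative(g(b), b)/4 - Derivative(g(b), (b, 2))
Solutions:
 g(b) = C1 + C2*erfi(sqrt(6)*b/4)


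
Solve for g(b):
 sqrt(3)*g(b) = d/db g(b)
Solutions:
 g(b) = C1*exp(sqrt(3)*b)


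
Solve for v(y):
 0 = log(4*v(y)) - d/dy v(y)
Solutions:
 -Integral(1/(log(_y) + 2*log(2)), (_y, v(y))) = C1 - y


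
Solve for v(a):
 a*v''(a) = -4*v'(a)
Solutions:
 v(a) = C1 + C2/a^3


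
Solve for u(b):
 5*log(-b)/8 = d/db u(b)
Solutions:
 u(b) = C1 + 5*b*log(-b)/8 - 5*b/8


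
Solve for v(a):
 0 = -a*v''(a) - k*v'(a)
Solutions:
 v(a) = C1 + a^(1 - re(k))*(C2*sin(log(a)*Abs(im(k))) + C3*cos(log(a)*im(k)))


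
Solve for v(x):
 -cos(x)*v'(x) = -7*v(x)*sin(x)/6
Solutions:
 v(x) = C1/cos(x)^(7/6)


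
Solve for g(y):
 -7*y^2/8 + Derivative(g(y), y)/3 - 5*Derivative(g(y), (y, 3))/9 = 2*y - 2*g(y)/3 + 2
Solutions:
 g(y) = C1*exp(-5^(1/3)*y*(5^(1/3)/(2*sqrt(55) + 15)^(1/3) + (2*sqrt(55) + 15)^(1/3))/10)*sin(sqrt(3)*5^(1/3)*y*(-(2*sqrt(55) + 15)^(1/3) + 5^(1/3)/(2*sqrt(55) + 15)^(1/3))/10) + C2*exp(-5^(1/3)*y*(5^(1/3)/(2*sqrt(55) + 15)^(1/3) + (2*sqrt(55) + 15)^(1/3))/10)*cos(sqrt(3)*5^(1/3)*y*(-(2*sqrt(55) + 15)^(1/3) + 5^(1/3)/(2*sqrt(55) + 15)^(1/3))/10) + C3*exp(5^(1/3)*y*(5^(1/3)/(2*sqrt(55) + 15)^(1/3) + (2*sqrt(55) + 15)^(1/3))/5) + 21*y^2/16 + 27*y/16 + 69/32


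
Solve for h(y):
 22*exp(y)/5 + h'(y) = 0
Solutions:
 h(y) = C1 - 22*exp(y)/5


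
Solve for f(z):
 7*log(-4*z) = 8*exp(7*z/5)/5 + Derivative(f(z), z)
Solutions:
 f(z) = C1 + 7*z*log(-z) + 7*z*(-1 + 2*log(2)) - 8*exp(7*z/5)/7


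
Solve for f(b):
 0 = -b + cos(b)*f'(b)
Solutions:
 f(b) = C1 + Integral(b/cos(b), b)


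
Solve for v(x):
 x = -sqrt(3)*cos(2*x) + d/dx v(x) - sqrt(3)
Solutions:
 v(x) = C1 + x^2/2 + sqrt(3)*(x + sin(x)*cos(x))


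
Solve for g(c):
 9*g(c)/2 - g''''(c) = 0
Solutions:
 g(c) = C1*exp(-2^(3/4)*sqrt(3)*c/2) + C2*exp(2^(3/4)*sqrt(3)*c/2) + C3*sin(2^(3/4)*sqrt(3)*c/2) + C4*cos(2^(3/4)*sqrt(3)*c/2)


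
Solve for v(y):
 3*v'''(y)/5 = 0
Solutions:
 v(y) = C1 + C2*y + C3*y^2


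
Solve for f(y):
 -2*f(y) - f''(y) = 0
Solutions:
 f(y) = C1*sin(sqrt(2)*y) + C2*cos(sqrt(2)*y)


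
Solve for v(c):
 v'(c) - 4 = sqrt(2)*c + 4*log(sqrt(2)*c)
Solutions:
 v(c) = C1 + sqrt(2)*c^2/2 + 4*c*log(c) + c*log(4)


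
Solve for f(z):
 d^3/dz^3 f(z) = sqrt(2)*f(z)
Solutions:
 f(z) = C3*exp(2^(1/6)*z) + (C1*sin(2^(1/6)*sqrt(3)*z/2) + C2*cos(2^(1/6)*sqrt(3)*z/2))*exp(-2^(1/6)*z/2)


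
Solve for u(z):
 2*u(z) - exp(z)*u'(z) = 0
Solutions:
 u(z) = C1*exp(-2*exp(-z))


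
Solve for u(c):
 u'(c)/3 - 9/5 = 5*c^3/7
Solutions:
 u(c) = C1 + 15*c^4/28 + 27*c/5


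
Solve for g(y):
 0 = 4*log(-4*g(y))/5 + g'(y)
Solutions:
 5*Integral(1/(log(-_y) + 2*log(2)), (_y, g(y)))/4 = C1 - y


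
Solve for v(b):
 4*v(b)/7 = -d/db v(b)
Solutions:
 v(b) = C1*exp(-4*b/7)


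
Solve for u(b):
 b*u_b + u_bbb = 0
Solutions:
 u(b) = C1 + Integral(C2*airyai(-b) + C3*airybi(-b), b)


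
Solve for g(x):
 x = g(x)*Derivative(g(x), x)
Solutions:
 g(x) = -sqrt(C1 + x^2)
 g(x) = sqrt(C1 + x^2)


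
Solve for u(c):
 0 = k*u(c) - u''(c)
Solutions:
 u(c) = C1*exp(-c*sqrt(k)) + C2*exp(c*sqrt(k))


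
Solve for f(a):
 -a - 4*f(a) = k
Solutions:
 f(a) = -a/4 - k/4


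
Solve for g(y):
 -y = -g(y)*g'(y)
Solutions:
 g(y) = -sqrt(C1 + y^2)
 g(y) = sqrt(C1 + y^2)


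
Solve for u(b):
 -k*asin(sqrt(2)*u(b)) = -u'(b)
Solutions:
 Integral(1/asin(sqrt(2)*_y), (_y, u(b))) = C1 + b*k


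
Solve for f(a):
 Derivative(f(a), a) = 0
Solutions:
 f(a) = C1


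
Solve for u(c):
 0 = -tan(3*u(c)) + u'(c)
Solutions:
 u(c) = -asin(C1*exp(3*c))/3 + pi/3
 u(c) = asin(C1*exp(3*c))/3


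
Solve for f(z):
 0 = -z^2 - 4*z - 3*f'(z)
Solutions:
 f(z) = C1 - z^3/9 - 2*z^2/3


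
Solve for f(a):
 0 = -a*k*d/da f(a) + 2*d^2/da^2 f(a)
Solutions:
 f(a) = Piecewise((-sqrt(pi)*C1*erf(a*sqrt(-k)/2)/sqrt(-k) - C2, (k > 0) | (k < 0)), (-C1*a - C2, True))


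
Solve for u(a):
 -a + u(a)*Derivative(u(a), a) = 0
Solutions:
 u(a) = -sqrt(C1 + a^2)
 u(a) = sqrt(C1 + a^2)


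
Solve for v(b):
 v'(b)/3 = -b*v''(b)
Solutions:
 v(b) = C1 + C2*b^(2/3)


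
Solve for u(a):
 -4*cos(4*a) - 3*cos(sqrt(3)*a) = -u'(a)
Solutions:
 u(a) = C1 + sin(4*a) + sqrt(3)*sin(sqrt(3)*a)


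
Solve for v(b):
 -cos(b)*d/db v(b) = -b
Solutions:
 v(b) = C1 + Integral(b/cos(b), b)


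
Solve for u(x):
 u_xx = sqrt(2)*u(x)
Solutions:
 u(x) = C1*exp(-2^(1/4)*x) + C2*exp(2^(1/4)*x)


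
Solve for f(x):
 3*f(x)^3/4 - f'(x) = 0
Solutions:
 f(x) = -sqrt(2)*sqrt(-1/(C1 + 3*x))
 f(x) = sqrt(2)*sqrt(-1/(C1 + 3*x))


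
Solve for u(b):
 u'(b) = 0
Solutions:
 u(b) = C1


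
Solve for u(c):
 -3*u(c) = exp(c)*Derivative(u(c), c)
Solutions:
 u(c) = C1*exp(3*exp(-c))


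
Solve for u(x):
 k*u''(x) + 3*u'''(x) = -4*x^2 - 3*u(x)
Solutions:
 u(x) = C1*exp(-x*(2*2^(1/3)*k^2/(2*k^3 + sqrt(-4*k^6 + (2*k^3 + 729)^2) + 729)^(1/3) + 2*k + 2^(2/3)*(2*k^3 + sqrt(-4*k^6 + (2*k^3 + 729)^2) + 729)^(1/3))/18) + C2*exp(x*(-8*2^(1/3)*k^2/((-1 + sqrt(3)*I)*(2*k^3 + sqrt(-4*k^6 + (2*k^3 + 729)^2) + 729)^(1/3)) - 4*k + 2^(2/3)*(2*k^3 + sqrt(-4*k^6 + (2*k^3 + 729)^2) + 729)^(1/3) - 2^(2/3)*sqrt(3)*I*(2*k^3 + sqrt(-4*k^6 + (2*k^3 + 729)^2) + 729)^(1/3))/36) + C3*exp(x*(8*2^(1/3)*k^2/((1 + sqrt(3)*I)*(2*k^3 + sqrt(-4*k^6 + (2*k^3 + 729)^2) + 729)^(1/3)) - 4*k + 2^(2/3)*(2*k^3 + sqrt(-4*k^6 + (2*k^3 + 729)^2) + 729)^(1/3) + 2^(2/3)*sqrt(3)*I*(2*k^3 + sqrt(-4*k^6 + (2*k^3 + 729)^2) + 729)^(1/3))/36) + 8*k/9 - 4*x^2/3


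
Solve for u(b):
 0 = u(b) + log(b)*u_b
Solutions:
 u(b) = C1*exp(-li(b))


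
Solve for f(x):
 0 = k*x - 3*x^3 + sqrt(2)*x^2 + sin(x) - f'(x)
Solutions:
 f(x) = C1 + k*x^2/2 - 3*x^4/4 + sqrt(2)*x^3/3 - cos(x)


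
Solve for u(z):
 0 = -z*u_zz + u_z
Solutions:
 u(z) = C1 + C2*z^2


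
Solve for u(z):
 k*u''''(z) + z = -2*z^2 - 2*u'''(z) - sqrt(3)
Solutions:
 u(z) = C1 + C2*z + C3*z^2 + C4*exp(-2*z/k) - z^5/60 + z^4*(2*k - 1)/48 + z^3*(-2*k^2 + k - 2*sqrt(3))/24


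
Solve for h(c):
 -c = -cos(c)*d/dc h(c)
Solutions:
 h(c) = C1 + Integral(c/cos(c), c)


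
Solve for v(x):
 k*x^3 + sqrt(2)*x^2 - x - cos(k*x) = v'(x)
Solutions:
 v(x) = C1 + k*x^4/4 + sqrt(2)*x^3/3 - x^2/2 - sin(k*x)/k


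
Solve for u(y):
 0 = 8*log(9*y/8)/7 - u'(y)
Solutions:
 u(y) = C1 + 8*y*log(y)/7 - 24*y*log(2)/7 - 8*y/7 + 16*y*log(3)/7


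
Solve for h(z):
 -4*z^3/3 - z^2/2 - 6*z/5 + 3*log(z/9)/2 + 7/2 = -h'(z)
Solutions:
 h(z) = C1 + z^4/3 + z^3/6 + 3*z^2/5 - 3*z*log(z)/2 - 2*z + 3*z*log(3)


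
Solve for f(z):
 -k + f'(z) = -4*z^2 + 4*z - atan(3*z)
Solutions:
 f(z) = C1 + k*z - 4*z^3/3 + 2*z^2 - z*atan(3*z) + log(9*z^2 + 1)/6


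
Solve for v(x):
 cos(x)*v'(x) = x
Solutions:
 v(x) = C1 + Integral(x/cos(x), x)


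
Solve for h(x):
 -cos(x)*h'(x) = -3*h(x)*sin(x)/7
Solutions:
 h(x) = C1/cos(x)^(3/7)


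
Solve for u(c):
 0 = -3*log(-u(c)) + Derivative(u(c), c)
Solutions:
 -li(-u(c)) = C1 + 3*c


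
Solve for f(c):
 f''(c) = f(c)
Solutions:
 f(c) = C1*exp(-c) + C2*exp(c)


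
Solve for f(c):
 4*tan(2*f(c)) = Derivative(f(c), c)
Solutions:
 f(c) = -asin(C1*exp(8*c))/2 + pi/2
 f(c) = asin(C1*exp(8*c))/2


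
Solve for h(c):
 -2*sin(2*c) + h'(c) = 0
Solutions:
 h(c) = C1 - cos(2*c)


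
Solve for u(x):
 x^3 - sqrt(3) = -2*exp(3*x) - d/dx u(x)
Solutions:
 u(x) = C1 - x^4/4 + sqrt(3)*x - 2*exp(3*x)/3


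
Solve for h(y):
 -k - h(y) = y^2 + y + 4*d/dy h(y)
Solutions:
 h(y) = C1*exp(-y/4) - k - y^2 + 7*y - 28


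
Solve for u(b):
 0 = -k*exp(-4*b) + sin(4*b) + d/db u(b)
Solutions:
 u(b) = C1 - k*exp(-4*b)/4 + cos(4*b)/4


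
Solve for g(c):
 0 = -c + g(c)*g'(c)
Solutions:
 g(c) = -sqrt(C1 + c^2)
 g(c) = sqrt(C1 + c^2)


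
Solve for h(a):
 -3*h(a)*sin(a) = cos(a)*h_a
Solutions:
 h(a) = C1*cos(a)^3


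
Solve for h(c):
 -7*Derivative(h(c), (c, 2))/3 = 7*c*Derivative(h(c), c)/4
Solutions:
 h(c) = C1 + C2*erf(sqrt(6)*c/4)


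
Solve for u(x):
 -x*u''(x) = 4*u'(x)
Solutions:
 u(x) = C1 + C2/x^3


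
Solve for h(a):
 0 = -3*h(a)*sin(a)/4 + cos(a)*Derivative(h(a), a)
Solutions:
 h(a) = C1/cos(a)^(3/4)


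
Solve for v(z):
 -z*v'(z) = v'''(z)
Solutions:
 v(z) = C1 + Integral(C2*airyai(-z) + C3*airybi(-z), z)


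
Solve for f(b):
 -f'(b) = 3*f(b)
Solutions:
 f(b) = C1*exp(-3*b)


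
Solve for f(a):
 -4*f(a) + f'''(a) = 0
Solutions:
 f(a) = C3*exp(2^(2/3)*a) + (C1*sin(2^(2/3)*sqrt(3)*a/2) + C2*cos(2^(2/3)*sqrt(3)*a/2))*exp(-2^(2/3)*a/2)


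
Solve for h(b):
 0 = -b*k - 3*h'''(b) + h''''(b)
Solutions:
 h(b) = C1 + C2*b + C3*b^2 + C4*exp(3*b) - b^4*k/72 - b^3*k/54


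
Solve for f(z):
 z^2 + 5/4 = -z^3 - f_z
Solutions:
 f(z) = C1 - z^4/4 - z^3/3 - 5*z/4


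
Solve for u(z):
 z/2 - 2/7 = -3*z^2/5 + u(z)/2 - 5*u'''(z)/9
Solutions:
 u(z) = C3*exp(30^(2/3)*z/10) + 6*z^2/5 + z + (C1*sin(3*10^(2/3)*3^(1/6)*z/20) + C2*cos(3*10^(2/3)*3^(1/6)*z/20))*exp(-30^(2/3)*z/20) - 4/7


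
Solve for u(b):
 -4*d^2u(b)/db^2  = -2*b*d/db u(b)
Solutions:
 u(b) = C1 + C2*erfi(b/2)


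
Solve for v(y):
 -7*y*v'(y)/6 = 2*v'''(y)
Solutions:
 v(y) = C1 + Integral(C2*airyai(-126^(1/3)*y/6) + C3*airybi(-126^(1/3)*y/6), y)


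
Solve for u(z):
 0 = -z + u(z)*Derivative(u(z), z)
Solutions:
 u(z) = -sqrt(C1 + z^2)
 u(z) = sqrt(C1 + z^2)


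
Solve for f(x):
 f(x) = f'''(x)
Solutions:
 f(x) = C3*exp(x) + (C1*sin(sqrt(3)*x/2) + C2*cos(sqrt(3)*x/2))*exp(-x/2)


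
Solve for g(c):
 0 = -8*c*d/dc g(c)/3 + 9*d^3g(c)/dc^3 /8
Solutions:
 g(c) = C1 + Integral(C2*airyai(4*c/3) + C3*airybi(4*c/3), c)


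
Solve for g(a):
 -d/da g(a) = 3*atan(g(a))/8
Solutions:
 Integral(1/atan(_y), (_y, g(a))) = C1 - 3*a/8


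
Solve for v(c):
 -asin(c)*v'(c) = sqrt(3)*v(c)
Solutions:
 v(c) = C1*exp(-sqrt(3)*Integral(1/asin(c), c))


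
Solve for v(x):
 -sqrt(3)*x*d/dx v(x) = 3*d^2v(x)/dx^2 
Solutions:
 v(x) = C1 + C2*erf(sqrt(2)*3^(3/4)*x/6)


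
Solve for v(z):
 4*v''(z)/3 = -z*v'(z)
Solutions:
 v(z) = C1 + C2*erf(sqrt(6)*z/4)


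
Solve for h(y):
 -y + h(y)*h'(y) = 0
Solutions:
 h(y) = -sqrt(C1 + y^2)
 h(y) = sqrt(C1 + y^2)


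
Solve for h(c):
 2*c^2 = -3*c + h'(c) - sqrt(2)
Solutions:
 h(c) = C1 + 2*c^3/3 + 3*c^2/2 + sqrt(2)*c


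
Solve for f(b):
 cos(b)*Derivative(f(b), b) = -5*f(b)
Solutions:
 f(b) = C1*sqrt(sin(b) - 1)*(sin(b)^2 - 2*sin(b) + 1)/(sqrt(sin(b) + 1)*(sin(b)^2 + 2*sin(b) + 1))


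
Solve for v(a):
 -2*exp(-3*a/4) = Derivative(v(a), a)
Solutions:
 v(a) = C1 + 8*exp(-3*a/4)/3
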